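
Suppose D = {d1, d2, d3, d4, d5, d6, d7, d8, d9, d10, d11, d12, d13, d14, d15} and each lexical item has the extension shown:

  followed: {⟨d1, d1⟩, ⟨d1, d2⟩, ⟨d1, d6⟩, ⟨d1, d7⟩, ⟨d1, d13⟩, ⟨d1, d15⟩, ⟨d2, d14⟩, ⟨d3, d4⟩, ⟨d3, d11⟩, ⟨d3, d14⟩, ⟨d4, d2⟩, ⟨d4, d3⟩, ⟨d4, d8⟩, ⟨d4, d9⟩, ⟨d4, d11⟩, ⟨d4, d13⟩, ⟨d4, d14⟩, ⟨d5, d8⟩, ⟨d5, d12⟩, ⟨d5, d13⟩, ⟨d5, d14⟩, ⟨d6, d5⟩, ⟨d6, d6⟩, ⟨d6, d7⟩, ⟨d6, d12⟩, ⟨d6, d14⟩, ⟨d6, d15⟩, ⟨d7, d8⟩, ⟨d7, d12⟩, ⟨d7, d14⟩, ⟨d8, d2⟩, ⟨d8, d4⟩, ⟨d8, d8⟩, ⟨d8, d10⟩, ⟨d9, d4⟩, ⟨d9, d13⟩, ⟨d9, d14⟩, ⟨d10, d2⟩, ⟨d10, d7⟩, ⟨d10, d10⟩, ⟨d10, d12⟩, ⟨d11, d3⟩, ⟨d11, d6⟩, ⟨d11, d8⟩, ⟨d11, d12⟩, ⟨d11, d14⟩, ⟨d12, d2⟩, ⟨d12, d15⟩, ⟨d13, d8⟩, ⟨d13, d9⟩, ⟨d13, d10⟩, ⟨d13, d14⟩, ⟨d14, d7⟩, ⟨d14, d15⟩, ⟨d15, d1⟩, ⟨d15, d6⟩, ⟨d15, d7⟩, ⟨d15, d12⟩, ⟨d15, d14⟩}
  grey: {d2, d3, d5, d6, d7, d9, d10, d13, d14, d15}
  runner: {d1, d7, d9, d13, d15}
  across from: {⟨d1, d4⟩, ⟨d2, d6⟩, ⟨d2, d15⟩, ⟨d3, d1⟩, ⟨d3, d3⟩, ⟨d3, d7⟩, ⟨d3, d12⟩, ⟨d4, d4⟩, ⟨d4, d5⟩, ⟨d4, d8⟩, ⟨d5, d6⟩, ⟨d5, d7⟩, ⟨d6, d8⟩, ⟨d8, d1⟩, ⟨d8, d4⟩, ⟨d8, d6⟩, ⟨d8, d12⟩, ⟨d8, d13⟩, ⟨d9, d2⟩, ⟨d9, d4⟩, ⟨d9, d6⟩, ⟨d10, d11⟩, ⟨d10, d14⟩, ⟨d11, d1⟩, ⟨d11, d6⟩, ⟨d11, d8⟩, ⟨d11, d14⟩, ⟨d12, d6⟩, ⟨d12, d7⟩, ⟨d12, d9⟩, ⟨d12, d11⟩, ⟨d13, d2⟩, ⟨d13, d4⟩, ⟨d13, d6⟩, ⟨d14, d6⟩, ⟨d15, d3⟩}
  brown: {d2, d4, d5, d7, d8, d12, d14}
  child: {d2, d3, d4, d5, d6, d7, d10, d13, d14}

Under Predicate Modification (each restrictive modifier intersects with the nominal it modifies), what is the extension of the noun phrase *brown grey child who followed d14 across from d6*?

{d2, d5}

⟦who followed d14⟧ = {x : ⟨x, d14⟩ ∈ ⟦followed⟧} = {d2, d3, d4, d5, d6, d7, d9, d11, d13, d15}
⟦across from d6⟧ = {x : ⟨x, d6⟩ ∈ ⟦across from⟧} = {d2, d5, d8, d9, d11, d12, d13, d14}
⟦child⟧ = {d2, d3, d4, d5, d6, d7, d10, d13, d14}
… ∩ ⟦who followed d14⟧ = {d2, d3, d4, d5, d6, d7, d10, d13, d14} ∩ {d2, d3, d4, d5, d6, d7, d9, d11, d13, d15} = {d2, d3, d4, d5, d6, d7, d13}
… ∩ ⟦across from d6⟧ = {d2, d3, d4, d5, d6, d7, d13} ∩ {d2, d5, d8, d9, d11, d12, d13, d14} = {d2, d5, d13}
… ∩ ⟦brown⟧ = {d2, d5, d13} ∩ {d2, d4, d5, d7, d8, d12, d14} = {d2, d5}
… ∩ ⟦grey⟧ = {d2, d5} ∩ {d2, d3, d5, d6, d7, d9, d10, d13, d14, d15} = {d2, d5}
So ⟦brown grey child who followed d14 across from d6⟧ = {d2, d5}.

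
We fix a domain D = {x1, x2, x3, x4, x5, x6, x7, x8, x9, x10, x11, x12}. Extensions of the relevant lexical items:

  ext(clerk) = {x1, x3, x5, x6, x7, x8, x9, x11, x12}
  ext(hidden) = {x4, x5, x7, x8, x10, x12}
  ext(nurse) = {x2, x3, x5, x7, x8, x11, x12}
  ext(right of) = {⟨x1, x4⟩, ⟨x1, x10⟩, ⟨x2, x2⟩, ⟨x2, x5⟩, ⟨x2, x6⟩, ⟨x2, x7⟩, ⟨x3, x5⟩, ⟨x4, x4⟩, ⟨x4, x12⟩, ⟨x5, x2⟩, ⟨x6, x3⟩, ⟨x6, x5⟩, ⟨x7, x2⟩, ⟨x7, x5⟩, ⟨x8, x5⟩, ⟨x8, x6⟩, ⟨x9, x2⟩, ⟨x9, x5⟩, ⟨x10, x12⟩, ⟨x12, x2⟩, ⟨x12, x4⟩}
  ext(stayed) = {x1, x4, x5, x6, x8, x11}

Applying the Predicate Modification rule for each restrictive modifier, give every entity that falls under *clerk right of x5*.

{x3, x6, x7, x8, x9}

⟦right of x5⟧ = {x : ⟨x, x5⟩ ∈ ⟦right of⟧} = {x2, x3, x6, x7, x8, x9}
⟦clerk⟧ = {x1, x3, x5, x6, x7, x8, x9, x11, x12}
… ∩ ⟦right of x5⟧ = {x1, x3, x5, x6, x7, x8, x9, x11, x12} ∩ {x2, x3, x6, x7, x8, x9} = {x3, x6, x7, x8, x9}
So ⟦clerk right of x5⟧ = {x3, x6, x7, x8, x9}.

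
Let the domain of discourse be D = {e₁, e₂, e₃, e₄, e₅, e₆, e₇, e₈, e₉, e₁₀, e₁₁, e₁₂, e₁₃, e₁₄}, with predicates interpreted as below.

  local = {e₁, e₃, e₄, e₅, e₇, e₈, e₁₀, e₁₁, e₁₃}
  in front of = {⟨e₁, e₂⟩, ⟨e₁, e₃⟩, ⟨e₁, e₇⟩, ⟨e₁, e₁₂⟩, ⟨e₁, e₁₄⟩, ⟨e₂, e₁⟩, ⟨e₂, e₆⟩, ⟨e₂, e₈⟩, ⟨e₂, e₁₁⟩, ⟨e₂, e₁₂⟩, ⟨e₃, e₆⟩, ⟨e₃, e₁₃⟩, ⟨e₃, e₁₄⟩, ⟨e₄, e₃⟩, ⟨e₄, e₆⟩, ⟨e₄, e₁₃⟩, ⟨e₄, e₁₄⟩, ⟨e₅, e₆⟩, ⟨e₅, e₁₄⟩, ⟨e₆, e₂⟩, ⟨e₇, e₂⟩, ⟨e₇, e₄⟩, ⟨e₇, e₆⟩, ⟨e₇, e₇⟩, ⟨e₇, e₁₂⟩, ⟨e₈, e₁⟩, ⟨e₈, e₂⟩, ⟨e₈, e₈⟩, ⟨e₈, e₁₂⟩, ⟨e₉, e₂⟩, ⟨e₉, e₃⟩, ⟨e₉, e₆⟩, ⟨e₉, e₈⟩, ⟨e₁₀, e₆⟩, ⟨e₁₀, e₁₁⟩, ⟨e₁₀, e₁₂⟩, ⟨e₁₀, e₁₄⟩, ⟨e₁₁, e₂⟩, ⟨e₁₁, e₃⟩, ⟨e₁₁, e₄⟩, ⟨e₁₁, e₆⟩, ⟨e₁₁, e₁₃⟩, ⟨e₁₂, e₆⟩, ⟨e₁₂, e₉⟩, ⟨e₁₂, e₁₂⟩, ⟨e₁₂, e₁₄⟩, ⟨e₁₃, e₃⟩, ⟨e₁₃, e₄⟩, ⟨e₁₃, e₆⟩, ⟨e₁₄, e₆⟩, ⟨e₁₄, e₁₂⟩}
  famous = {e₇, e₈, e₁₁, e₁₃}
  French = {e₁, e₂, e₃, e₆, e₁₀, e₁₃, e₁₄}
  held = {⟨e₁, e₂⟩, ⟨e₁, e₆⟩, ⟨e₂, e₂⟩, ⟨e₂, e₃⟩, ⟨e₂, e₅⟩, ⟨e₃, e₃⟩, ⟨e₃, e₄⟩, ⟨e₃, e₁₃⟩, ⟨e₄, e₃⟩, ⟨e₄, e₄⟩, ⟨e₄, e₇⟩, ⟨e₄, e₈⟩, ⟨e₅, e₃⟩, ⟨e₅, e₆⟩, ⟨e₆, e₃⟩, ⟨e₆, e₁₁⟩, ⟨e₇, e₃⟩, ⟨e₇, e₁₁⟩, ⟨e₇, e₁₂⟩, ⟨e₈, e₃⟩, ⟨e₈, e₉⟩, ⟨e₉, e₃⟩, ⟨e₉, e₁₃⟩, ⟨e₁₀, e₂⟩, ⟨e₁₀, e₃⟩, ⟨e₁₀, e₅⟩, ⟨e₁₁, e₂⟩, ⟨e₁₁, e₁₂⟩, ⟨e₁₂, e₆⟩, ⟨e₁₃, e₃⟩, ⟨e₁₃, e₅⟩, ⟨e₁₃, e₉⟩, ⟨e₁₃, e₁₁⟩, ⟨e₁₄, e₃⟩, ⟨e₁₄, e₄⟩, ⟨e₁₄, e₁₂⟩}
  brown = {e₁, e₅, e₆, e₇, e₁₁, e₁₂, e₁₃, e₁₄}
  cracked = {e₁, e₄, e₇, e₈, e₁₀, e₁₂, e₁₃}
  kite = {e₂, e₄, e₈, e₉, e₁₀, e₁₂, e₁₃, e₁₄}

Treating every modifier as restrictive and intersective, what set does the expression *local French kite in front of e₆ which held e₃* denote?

{e₁₀, e₁₃}

⟦in front of e₆⟧ = {x : ⟨x, e₆⟩ ∈ ⟦in front of⟧} = {e₂, e₃, e₄, e₅, e₇, e₉, e₁₀, e₁₁, e₁₂, e₁₃, e₁₄}
⟦which held e₃⟧ = {x : ⟨x, e₃⟩ ∈ ⟦held⟧} = {e₂, e₃, e₄, e₅, e₆, e₇, e₈, e₉, e₁₀, e₁₃, e₁₄}
⟦kite⟧ = {e₂, e₄, e₈, e₉, e₁₀, e₁₂, e₁₃, e₁₄}
… ∩ ⟦in front of e₆⟧ = {e₂, e₄, e₈, e₉, e₁₀, e₁₂, e₁₃, e₁₄} ∩ {e₂, e₃, e₄, e₅, e₇, e₉, e₁₀, e₁₁, e₁₂, e₁₃, e₁₄} = {e₂, e₄, e₉, e₁₀, e₁₂, e₁₃, e₁₄}
… ∩ ⟦which held e₃⟧ = {e₂, e₄, e₉, e₁₀, e₁₂, e₁₃, e₁₄} ∩ {e₂, e₃, e₄, e₅, e₆, e₇, e₈, e₉, e₁₀, e₁₃, e₁₄} = {e₂, e₄, e₉, e₁₀, e₁₃, e₁₄}
… ∩ ⟦local⟧ = {e₂, e₄, e₉, e₁₀, e₁₃, e₁₄} ∩ {e₁, e₃, e₄, e₅, e₇, e₈, e₁₀, e₁₁, e₁₃} = {e₄, e₁₀, e₁₃}
… ∩ ⟦French⟧ = {e₄, e₁₀, e₁₃} ∩ {e₁, e₂, e₃, e₆, e₁₀, e₁₃, e₁₄} = {e₁₀, e₁₃}
So ⟦local French kite in front of e₆ which held e₃⟧ = {e₁₀, e₁₃}.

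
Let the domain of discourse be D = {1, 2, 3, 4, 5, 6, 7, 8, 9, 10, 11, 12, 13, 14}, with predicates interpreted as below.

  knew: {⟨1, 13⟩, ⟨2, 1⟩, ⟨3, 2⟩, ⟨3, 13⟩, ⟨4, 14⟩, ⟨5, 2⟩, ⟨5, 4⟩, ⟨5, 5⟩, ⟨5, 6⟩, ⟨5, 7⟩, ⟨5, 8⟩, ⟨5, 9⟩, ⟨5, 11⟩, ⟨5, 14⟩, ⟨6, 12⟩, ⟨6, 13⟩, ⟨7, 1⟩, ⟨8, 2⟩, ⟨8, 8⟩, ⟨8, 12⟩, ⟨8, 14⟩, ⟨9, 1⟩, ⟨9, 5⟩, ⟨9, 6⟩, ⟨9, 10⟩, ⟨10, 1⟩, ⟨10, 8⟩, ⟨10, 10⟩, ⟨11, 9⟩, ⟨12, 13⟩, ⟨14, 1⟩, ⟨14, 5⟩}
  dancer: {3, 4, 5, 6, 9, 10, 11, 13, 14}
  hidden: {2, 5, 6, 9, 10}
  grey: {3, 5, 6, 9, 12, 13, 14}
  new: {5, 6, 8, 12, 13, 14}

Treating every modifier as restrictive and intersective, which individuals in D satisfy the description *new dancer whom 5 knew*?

⟦whom 5 knew⟧ = {x : ⟨5, x⟩ ∈ ⟦knew⟧} = {2, 4, 5, 6, 7, 8, 9, 11, 14}
⟦dancer⟧ = {3, 4, 5, 6, 9, 10, 11, 13, 14}
… ∩ ⟦whom 5 knew⟧ = {3, 4, 5, 6, 9, 10, 11, 13, 14} ∩ {2, 4, 5, 6, 7, 8, 9, 11, 14} = {4, 5, 6, 9, 11, 14}
… ∩ ⟦new⟧ = {4, 5, 6, 9, 11, 14} ∩ {5, 6, 8, 12, 13, 14} = {5, 6, 14}
So ⟦new dancer whom 5 knew⟧ = {5, 6, 14}.

{5, 6, 14}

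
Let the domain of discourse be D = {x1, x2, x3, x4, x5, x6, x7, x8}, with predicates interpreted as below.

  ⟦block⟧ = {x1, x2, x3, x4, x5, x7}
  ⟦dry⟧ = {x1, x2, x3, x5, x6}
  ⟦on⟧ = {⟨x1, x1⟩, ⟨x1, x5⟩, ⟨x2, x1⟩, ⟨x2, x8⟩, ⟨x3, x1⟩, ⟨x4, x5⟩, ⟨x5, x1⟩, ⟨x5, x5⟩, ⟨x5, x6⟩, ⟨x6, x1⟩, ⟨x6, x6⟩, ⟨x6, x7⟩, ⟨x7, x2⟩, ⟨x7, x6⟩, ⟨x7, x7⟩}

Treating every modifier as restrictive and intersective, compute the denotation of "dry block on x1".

⟦on x1⟧ = {x : ⟨x, x1⟩ ∈ ⟦on⟧} = {x1, x2, x3, x5, x6}
⟦block⟧ = {x1, x2, x3, x4, x5, x7}
… ∩ ⟦on x1⟧ = {x1, x2, x3, x4, x5, x7} ∩ {x1, x2, x3, x5, x6} = {x1, x2, x3, x5}
… ∩ ⟦dry⟧ = {x1, x2, x3, x5} ∩ {x1, x2, x3, x5, x6} = {x1, x2, x3, x5}
So ⟦dry block on x1⟧ = {x1, x2, x3, x5}.

{x1, x2, x3, x5}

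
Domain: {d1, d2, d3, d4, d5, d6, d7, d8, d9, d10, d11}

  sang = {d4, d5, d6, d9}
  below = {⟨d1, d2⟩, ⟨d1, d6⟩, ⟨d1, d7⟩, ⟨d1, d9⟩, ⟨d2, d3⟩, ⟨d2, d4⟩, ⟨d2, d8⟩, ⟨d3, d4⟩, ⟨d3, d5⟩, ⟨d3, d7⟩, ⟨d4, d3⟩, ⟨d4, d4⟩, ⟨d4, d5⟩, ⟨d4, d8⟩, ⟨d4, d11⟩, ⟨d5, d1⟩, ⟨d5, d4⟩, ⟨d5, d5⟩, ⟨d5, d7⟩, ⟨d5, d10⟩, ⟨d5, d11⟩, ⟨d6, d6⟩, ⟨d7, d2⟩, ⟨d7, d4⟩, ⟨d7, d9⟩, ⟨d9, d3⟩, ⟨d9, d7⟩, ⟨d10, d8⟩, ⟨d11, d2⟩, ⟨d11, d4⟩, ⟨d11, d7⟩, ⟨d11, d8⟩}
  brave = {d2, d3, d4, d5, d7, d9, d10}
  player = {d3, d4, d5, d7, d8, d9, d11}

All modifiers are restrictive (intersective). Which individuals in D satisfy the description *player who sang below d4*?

{d4, d5}

⟦who sang⟧ = ⟦sang⟧ = {d4, d5, d6, d9}
⟦below d4⟧ = {x : ⟨x, d4⟩ ∈ ⟦below⟧} = {d2, d3, d4, d5, d7, d11}
⟦player⟧ = {d3, d4, d5, d7, d8, d9, d11}
… ∩ ⟦who sang⟧ = {d3, d4, d5, d7, d8, d9, d11} ∩ {d4, d5, d6, d9} = {d4, d5, d9}
… ∩ ⟦below d4⟧ = {d4, d5, d9} ∩ {d2, d3, d4, d5, d7, d11} = {d4, d5}
So ⟦player who sang below d4⟧ = {d4, d5}.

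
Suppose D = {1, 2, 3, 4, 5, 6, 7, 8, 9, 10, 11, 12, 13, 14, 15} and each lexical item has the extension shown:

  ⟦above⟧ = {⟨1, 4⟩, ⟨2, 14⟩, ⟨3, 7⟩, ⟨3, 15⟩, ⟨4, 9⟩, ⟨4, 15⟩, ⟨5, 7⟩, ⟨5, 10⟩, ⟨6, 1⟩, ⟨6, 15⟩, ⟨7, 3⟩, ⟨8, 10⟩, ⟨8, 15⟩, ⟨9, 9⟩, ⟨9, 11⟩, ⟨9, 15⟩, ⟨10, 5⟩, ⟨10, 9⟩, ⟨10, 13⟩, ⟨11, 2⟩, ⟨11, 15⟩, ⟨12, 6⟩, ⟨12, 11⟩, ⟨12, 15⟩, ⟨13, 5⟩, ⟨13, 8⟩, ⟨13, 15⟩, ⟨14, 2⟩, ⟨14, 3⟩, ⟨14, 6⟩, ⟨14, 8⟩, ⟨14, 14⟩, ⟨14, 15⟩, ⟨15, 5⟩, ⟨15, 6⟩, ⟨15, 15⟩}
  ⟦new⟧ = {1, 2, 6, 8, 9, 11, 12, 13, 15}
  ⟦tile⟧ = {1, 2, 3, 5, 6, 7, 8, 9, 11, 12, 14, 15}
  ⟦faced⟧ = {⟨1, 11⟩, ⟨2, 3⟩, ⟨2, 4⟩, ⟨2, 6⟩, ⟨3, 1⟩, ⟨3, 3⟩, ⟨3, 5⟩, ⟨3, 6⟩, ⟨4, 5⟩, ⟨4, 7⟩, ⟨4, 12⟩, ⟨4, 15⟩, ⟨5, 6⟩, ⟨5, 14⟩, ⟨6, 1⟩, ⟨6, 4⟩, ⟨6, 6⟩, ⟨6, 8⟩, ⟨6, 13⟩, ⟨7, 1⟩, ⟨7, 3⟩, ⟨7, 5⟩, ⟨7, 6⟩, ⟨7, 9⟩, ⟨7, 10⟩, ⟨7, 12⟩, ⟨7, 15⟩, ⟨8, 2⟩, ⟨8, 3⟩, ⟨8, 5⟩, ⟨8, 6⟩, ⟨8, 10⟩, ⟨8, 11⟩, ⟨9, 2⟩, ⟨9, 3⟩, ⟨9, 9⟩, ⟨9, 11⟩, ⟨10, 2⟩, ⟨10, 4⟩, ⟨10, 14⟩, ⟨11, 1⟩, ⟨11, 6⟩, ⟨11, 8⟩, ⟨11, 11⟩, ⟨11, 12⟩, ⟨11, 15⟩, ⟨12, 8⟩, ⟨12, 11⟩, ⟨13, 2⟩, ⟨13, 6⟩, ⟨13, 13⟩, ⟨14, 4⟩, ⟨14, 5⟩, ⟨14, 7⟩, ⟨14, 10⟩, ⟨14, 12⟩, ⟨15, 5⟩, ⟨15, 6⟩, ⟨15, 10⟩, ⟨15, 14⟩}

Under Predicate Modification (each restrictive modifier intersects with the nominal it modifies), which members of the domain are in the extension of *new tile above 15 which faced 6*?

⟦above 15⟧ = {x : ⟨x, 15⟩ ∈ ⟦above⟧} = {3, 4, 6, 8, 9, 11, 12, 13, 14, 15}
⟦which faced 6⟧ = {x : ⟨x, 6⟩ ∈ ⟦faced⟧} = {2, 3, 5, 6, 7, 8, 11, 13, 15}
⟦tile⟧ = {1, 2, 3, 5, 6, 7, 8, 9, 11, 12, 14, 15}
… ∩ ⟦above 15⟧ = {1, 2, 3, 5, 6, 7, 8, 9, 11, 12, 14, 15} ∩ {3, 4, 6, 8, 9, 11, 12, 13, 14, 15} = {3, 6, 8, 9, 11, 12, 14, 15}
… ∩ ⟦which faced 6⟧ = {3, 6, 8, 9, 11, 12, 14, 15} ∩ {2, 3, 5, 6, 7, 8, 11, 13, 15} = {3, 6, 8, 11, 15}
… ∩ ⟦new⟧ = {3, 6, 8, 11, 15} ∩ {1, 2, 6, 8, 9, 11, 12, 13, 15} = {6, 8, 11, 15}
So ⟦new tile above 15 which faced 6⟧ = {6, 8, 11, 15}.

{6, 8, 11, 15}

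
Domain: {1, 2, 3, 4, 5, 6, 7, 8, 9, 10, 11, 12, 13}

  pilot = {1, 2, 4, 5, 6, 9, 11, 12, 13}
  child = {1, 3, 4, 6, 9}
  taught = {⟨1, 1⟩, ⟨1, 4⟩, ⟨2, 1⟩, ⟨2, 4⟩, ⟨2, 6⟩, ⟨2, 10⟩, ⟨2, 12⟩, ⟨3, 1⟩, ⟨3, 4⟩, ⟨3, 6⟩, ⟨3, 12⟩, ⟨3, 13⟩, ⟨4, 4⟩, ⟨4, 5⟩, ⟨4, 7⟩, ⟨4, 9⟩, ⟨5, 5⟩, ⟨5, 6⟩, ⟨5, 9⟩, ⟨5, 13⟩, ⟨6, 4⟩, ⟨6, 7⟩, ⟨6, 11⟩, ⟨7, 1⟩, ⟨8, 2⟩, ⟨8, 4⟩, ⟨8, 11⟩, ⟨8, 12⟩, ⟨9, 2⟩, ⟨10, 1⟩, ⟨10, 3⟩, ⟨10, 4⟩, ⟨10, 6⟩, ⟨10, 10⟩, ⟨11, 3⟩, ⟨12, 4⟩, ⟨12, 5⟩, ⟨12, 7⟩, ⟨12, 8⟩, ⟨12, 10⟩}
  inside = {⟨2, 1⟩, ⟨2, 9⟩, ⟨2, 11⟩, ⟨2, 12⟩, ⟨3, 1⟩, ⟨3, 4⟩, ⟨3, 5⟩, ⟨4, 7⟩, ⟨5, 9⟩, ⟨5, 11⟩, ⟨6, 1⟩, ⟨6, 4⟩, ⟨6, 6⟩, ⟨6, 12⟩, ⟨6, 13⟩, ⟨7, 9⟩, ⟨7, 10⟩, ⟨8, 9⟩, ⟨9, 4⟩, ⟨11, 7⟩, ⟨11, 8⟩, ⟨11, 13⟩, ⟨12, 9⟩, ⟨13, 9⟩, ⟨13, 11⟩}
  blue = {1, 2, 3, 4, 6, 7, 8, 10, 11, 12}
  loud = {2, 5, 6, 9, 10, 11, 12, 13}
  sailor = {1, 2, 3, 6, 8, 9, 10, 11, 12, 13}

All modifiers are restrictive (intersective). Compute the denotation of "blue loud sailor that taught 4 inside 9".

⟦that taught 4⟧ = {x : ⟨x, 4⟩ ∈ ⟦taught⟧} = {1, 2, 3, 4, 6, 8, 10, 12}
⟦inside 9⟧ = {x : ⟨x, 9⟩ ∈ ⟦inside⟧} = {2, 5, 7, 8, 12, 13}
⟦sailor⟧ = {1, 2, 3, 6, 8, 9, 10, 11, 12, 13}
… ∩ ⟦that taught 4⟧ = {1, 2, 3, 6, 8, 9, 10, 11, 12, 13} ∩ {1, 2, 3, 4, 6, 8, 10, 12} = {1, 2, 3, 6, 8, 10, 12}
… ∩ ⟦inside 9⟧ = {1, 2, 3, 6, 8, 10, 12} ∩ {2, 5, 7, 8, 12, 13} = {2, 8, 12}
… ∩ ⟦blue⟧ = {2, 8, 12} ∩ {1, 2, 3, 4, 6, 7, 8, 10, 11, 12} = {2, 8, 12}
… ∩ ⟦loud⟧ = {2, 8, 12} ∩ {2, 5, 6, 9, 10, 11, 12, 13} = {2, 12}
So ⟦blue loud sailor that taught 4 inside 9⟧ = {2, 12}.

{2, 12}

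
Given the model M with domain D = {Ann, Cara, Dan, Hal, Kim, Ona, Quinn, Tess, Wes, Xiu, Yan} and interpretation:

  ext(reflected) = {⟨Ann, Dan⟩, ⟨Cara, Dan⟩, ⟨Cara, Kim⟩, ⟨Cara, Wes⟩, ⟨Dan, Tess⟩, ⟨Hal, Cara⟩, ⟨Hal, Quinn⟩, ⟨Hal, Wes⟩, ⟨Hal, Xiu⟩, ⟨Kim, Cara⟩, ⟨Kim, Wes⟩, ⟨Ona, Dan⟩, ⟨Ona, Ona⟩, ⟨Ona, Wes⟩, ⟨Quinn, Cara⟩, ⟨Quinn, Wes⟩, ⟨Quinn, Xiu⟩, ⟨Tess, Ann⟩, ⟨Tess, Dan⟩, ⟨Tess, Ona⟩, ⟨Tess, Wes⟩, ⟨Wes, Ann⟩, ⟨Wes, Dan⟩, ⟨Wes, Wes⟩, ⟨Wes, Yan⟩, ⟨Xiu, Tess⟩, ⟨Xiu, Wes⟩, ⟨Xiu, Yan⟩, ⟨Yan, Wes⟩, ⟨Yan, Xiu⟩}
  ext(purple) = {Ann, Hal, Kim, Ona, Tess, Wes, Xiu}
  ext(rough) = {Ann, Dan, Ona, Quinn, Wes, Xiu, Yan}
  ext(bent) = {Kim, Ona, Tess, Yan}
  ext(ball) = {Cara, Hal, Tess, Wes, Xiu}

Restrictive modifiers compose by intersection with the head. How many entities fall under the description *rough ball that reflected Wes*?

2

⟦that reflected Wes⟧ = {x : ⟨x, Wes⟩ ∈ ⟦reflected⟧} = {Cara, Hal, Kim, Ona, Quinn, Tess, Wes, Xiu, Yan}
⟦ball⟧ = {Cara, Hal, Tess, Wes, Xiu}
… ∩ ⟦that reflected Wes⟧ = {Cara, Hal, Tess, Wes, Xiu} ∩ {Cara, Hal, Kim, Ona, Quinn, Tess, Wes, Xiu, Yan} = {Cara, Hal, Tess, Wes, Xiu}
… ∩ ⟦rough⟧ = {Cara, Hal, Tess, Wes, Xiu} ∩ {Ann, Dan, Ona, Quinn, Wes, Xiu, Yan} = {Wes, Xiu}
⟦rough ball that reflected Wes⟧ = {Wes, Xiu}, so the cardinality is 2.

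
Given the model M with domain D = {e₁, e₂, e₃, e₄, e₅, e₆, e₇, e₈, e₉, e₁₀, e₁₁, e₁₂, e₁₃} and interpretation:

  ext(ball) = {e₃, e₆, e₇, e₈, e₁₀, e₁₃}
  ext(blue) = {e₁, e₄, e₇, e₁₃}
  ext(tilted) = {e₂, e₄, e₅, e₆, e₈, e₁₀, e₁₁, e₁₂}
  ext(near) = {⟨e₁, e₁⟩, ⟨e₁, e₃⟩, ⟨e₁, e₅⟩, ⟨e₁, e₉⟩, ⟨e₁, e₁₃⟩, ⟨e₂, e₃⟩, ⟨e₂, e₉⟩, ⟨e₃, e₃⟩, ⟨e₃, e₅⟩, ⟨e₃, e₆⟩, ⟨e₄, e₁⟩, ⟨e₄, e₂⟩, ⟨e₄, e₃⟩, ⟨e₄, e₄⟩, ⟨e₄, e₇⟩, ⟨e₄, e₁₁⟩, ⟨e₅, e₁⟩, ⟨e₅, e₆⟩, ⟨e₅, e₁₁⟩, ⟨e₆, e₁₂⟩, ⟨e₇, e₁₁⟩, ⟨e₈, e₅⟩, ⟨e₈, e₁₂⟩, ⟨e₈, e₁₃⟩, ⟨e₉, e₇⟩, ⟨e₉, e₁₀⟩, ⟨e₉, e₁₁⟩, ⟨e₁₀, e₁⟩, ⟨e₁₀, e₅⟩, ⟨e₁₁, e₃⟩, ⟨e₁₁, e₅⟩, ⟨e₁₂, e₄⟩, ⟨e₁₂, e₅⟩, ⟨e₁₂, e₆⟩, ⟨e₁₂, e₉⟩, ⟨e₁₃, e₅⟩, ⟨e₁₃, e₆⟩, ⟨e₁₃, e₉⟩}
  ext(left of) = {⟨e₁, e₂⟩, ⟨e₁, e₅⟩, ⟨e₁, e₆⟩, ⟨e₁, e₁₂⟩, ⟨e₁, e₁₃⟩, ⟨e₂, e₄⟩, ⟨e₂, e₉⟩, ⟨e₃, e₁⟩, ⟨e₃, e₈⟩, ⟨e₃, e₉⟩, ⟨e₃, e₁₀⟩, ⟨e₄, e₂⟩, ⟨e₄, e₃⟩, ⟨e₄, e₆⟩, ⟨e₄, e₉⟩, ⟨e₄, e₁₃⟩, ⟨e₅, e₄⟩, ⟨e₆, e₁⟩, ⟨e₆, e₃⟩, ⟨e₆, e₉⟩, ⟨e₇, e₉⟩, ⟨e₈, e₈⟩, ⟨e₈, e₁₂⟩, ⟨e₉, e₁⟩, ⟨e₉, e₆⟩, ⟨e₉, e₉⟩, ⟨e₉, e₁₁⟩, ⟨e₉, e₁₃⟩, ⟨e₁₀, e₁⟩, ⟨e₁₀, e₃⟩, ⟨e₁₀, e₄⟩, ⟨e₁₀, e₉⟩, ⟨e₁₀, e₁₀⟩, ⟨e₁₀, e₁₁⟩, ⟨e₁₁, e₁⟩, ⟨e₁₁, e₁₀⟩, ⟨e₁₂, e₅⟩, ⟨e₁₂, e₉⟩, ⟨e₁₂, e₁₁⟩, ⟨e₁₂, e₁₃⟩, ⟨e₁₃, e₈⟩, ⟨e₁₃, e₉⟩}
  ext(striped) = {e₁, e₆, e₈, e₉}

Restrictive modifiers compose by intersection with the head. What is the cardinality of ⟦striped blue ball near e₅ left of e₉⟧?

0

⟦near e₅⟧ = {x : ⟨x, e₅⟩ ∈ ⟦near⟧} = {e₁, e₃, e₈, e₁₀, e₁₁, e₁₂, e₁₃}
⟦left of e₉⟧ = {x : ⟨x, e₉⟩ ∈ ⟦left of⟧} = {e₂, e₃, e₄, e₆, e₇, e₉, e₁₀, e₁₂, e₁₃}
⟦ball⟧ = {e₃, e₆, e₇, e₈, e₁₀, e₁₃}
… ∩ ⟦near e₅⟧ = {e₃, e₆, e₇, e₈, e₁₀, e₁₃} ∩ {e₁, e₃, e₈, e₁₀, e₁₁, e₁₂, e₁₃} = {e₃, e₈, e₁₀, e₁₃}
… ∩ ⟦left of e₉⟧ = {e₃, e₈, e₁₀, e₁₃} ∩ {e₂, e₃, e₄, e₆, e₇, e₉, e₁₀, e₁₂, e₁₃} = {e₃, e₁₀, e₁₃}
… ∩ ⟦striped⟧ = {e₃, e₁₀, e₁₃} ∩ {e₁, e₆, e₈, e₉} = ∅
… ∩ ⟦blue⟧ = ∅ ∩ {e₁, e₄, e₇, e₁₃} = ∅
⟦striped blue ball near e₅ left of e₉⟧ = ∅, so the cardinality is 0.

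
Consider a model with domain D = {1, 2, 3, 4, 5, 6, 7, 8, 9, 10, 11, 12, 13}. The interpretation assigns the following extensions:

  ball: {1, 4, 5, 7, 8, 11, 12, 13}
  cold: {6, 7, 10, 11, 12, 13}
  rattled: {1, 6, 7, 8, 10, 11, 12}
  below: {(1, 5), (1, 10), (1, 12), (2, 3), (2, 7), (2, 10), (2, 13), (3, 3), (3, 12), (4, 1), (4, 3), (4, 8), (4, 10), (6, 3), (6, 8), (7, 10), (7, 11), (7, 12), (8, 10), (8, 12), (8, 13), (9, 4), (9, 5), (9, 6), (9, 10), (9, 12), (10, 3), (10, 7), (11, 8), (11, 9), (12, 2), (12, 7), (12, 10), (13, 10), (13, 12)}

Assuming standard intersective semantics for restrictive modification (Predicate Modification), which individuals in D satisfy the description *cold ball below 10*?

⟦below 10⟧ = {x : ⟨x, 10⟩ ∈ ⟦below⟧} = {1, 2, 4, 7, 8, 9, 12, 13}
⟦ball⟧ = {1, 4, 5, 7, 8, 11, 12, 13}
… ∩ ⟦below 10⟧ = {1, 4, 5, 7, 8, 11, 12, 13} ∩ {1, 2, 4, 7, 8, 9, 12, 13} = {1, 4, 7, 8, 12, 13}
… ∩ ⟦cold⟧ = {1, 4, 7, 8, 12, 13} ∩ {6, 7, 10, 11, 12, 13} = {7, 12, 13}
So ⟦cold ball below 10⟧ = {7, 12, 13}.

{7, 12, 13}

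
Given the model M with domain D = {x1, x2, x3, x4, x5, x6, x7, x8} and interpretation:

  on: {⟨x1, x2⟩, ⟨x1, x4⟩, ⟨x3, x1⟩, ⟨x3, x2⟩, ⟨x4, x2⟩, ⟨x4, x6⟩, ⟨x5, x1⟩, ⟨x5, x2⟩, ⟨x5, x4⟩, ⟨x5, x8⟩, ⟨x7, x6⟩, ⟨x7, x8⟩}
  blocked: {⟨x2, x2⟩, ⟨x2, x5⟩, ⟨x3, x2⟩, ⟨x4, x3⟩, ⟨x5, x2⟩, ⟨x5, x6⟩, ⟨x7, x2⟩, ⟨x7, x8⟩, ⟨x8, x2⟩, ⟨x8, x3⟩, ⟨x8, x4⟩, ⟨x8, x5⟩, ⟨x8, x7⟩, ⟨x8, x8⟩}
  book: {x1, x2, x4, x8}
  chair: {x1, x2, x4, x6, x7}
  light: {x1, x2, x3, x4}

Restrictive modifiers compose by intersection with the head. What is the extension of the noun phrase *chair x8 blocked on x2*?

⟦x8 blocked⟧ = {x : ⟨x8, x⟩ ∈ ⟦blocked⟧} = {x2, x3, x4, x5, x7, x8}
⟦on x2⟧ = {x : ⟨x, x2⟩ ∈ ⟦on⟧} = {x1, x3, x4, x5}
⟦chair⟧ = {x1, x2, x4, x6, x7}
… ∩ ⟦x8 blocked⟧ = {x1, x2, x4, x6, x7} ∩ {x2, x3, x4, x5, x7, x8} = {x2, x4, x7}
… ∩ ⟦on x2⟧ = {x2, x4, x7} ∩ {x1, x3, x4, x5} = {x4}
So ⟦chair x8 blocked on x2⟧ = {x4}.

{x4}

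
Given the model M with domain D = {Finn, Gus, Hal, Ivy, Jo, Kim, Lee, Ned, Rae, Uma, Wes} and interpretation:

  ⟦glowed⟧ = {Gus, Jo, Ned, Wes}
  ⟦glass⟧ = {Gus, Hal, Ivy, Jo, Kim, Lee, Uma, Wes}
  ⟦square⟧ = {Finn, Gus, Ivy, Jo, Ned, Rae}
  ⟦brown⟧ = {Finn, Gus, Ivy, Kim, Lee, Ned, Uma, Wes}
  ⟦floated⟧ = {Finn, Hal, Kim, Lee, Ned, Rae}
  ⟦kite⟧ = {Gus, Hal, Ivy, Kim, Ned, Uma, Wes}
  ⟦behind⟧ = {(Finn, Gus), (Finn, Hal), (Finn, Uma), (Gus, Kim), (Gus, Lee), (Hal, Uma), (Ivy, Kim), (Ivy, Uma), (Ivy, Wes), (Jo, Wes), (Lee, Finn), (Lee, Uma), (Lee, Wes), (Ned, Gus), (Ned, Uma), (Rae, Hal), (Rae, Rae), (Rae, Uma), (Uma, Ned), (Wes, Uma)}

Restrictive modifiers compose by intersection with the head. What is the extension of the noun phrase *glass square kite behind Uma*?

⟦behind Uma⟧ = {x : ⟨x, Uma⟩ ∈ ⟦behind⟧} = {Finn, Hal, Ivy, Lee, Ned, Rae, Wes}
⟦kite⟧ = {Gus, Hal, Ivy, Kim, Ned, Uma, Wes}
… ∩ ⟦behind Uma⟧ = {Gus, Hal, Ivy, Kim, Ned, Uma, Wes} ∩ {Finn, Hal, Ivy, Lee, Ned, Rae, Wes} = {Hal, Ivy, Ned, Wes}
… ∩ ⟦glass⟧ = {Hal, Ivy, Ned, Wes} ∩ {Gus, Hal, Ivy, Jo, Kim, Lee, Uma, Wes} = {Hal, Ivy, Wes}
… ∩ ⟦square⟧ = {Hal, Ivy, Wes} ∩ {Finn, Gus, Ivy, Jo, Ned, Rae} = {Ivy}
So ⟦glass square kite behind Uma⟧ = {Ivy}.

{Ivy}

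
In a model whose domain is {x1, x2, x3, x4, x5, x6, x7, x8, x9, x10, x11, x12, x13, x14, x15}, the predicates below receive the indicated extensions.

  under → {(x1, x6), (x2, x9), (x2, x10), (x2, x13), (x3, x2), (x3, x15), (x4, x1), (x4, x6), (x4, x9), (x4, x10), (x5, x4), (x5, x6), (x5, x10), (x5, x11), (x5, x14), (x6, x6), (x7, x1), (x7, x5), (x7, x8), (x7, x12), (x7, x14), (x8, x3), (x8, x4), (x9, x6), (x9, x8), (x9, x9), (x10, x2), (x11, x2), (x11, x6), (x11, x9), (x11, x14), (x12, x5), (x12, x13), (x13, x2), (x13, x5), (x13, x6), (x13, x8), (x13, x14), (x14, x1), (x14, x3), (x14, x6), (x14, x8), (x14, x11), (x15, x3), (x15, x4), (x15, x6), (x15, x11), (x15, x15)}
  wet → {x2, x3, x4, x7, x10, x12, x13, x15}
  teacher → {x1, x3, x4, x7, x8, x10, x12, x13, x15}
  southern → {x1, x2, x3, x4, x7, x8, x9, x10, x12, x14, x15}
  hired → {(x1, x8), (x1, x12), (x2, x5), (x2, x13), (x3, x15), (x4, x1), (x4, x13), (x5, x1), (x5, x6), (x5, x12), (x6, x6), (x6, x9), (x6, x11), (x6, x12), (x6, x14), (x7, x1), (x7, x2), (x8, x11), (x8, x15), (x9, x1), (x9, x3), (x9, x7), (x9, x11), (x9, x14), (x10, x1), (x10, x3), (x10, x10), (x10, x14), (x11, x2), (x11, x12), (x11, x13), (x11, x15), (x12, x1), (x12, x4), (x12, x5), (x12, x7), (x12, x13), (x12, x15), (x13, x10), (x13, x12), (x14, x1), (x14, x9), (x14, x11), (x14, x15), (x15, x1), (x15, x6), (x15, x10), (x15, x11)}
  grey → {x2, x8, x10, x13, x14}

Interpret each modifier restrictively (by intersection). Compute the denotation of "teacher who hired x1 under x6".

⟦who hired x1⟧ = {x : ⟨x, x1⟩ ∈ ⟦hired⟧} = {x4, x5, x7, x9, x10, x12, x14, x15}
⟦under x6⟧ = {x : ⟨x, x6⟩ ∈ ⟦under⟧} = {x1, x4, x5, x6, x9, x11, x13, x14, x15}
⟦teacher⟧ = {x1, x3, x4, x7, x8, x10, x12, x13, x15}
… ∩ ⟦who hired x1⟧ = {x1, x3, x4, x7, x8, x10, x12, x13, x15} ∩ {x4, x5, x7, x9, x10, x12, x14, x15} = {x4, x7, x10, x12, x15}
… ∩ ⟦under x6⟧ = {x4, x7, x10, x12, x15} ∩ {x1, x4, x5, x6, x9, x11, x13, x14, x15} = {x4, x15}
So ⟦teacher who hired x1 under x6⟧ = {x4, x15}.

{x4, x15}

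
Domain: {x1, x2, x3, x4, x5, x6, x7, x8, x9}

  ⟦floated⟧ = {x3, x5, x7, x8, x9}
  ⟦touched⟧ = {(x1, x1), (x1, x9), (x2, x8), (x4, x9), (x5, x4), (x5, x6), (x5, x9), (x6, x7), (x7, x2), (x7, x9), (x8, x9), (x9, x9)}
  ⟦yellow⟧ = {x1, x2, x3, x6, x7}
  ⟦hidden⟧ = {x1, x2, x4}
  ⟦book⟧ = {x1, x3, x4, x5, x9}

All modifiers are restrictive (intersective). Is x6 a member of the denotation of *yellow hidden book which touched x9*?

no

⟦which touched x9⟧ = {x : ⟨x, x9⟩ ∈ ⟦touched⟧} = {x1, x4, x5, x7, x8, x9}
⟦book⟧ = {x1, x3, x4, x5, x9}
… ∩ ⟦which touched x9⟧ = {x1, x3, x4, x5, x9} ∩ {x1, x4, x5, x7, x8, x9} = {x1, x4, x5, x9}
… ∩ ⟦yellow⟧ = {x1, x4, x5, x9} ∩ {x1, x2, x3, x6, x7} = {x1}
… ∩ ⟦hidden⟧ = {x1} ∩ {x1, x2, x4} = {x1}
⟦yellow hidden book which touched x9⟧ = {x1}; x6 ∉ this set.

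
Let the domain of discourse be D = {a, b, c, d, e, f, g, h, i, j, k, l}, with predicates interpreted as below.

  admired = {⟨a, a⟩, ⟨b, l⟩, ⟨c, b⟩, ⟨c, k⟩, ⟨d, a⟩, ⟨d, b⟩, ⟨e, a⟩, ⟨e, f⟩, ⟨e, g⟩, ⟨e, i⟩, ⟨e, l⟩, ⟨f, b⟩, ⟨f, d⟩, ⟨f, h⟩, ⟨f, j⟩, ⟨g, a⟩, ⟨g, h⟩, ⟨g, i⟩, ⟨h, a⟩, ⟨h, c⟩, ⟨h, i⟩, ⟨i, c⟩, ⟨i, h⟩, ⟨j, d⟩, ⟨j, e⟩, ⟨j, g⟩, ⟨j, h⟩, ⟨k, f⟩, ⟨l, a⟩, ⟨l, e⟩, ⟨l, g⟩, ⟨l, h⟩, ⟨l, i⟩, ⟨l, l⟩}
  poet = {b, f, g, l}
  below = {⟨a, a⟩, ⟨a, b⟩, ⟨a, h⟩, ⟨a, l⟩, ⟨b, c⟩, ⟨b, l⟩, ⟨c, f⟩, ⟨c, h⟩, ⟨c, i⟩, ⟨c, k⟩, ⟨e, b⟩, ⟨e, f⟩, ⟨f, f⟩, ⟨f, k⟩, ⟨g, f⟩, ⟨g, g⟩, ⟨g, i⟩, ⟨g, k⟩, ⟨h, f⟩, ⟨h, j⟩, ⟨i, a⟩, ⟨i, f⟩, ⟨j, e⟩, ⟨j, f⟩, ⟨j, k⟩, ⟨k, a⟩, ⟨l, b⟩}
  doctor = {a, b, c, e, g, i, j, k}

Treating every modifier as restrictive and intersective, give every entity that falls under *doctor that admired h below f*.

{g, i, j}

⟦that admired h⟧ = {x : ⟨x, h⟩ ∈ ⟦admired⟧} = {f, g, i, j, l}
⟦below f⟧ = {x : ⟨x, f⟩ ∈ ⟦below⟧} = {c, e, f, g, h, i, j}
⟦doctor⟧ = {a, b, c, e, g, i, j, k}
… ∩ ⟦that admired h⟧ = {a, b, c, e, g, i, j, k} ∩ {f, g, i, j, l} = {g, i, j}
… ∩ ⟦below f⟧ = {g, i, j} ∩ {c, e, f, g, h, i, j} = {g, i, j}
So ⟦doctor that admired h below f⟧ = {g, i, j}.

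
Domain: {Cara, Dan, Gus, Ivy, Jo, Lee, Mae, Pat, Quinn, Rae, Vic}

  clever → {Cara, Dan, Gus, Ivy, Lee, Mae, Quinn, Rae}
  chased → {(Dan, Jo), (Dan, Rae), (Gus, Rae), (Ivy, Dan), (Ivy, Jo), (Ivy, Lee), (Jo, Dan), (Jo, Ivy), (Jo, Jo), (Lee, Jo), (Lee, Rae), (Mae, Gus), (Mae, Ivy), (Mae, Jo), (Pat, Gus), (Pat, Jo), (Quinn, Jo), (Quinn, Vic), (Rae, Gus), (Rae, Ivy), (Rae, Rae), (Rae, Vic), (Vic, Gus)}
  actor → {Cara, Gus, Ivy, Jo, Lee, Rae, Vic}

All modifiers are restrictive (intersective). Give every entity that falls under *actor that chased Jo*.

⟦that chased Jo⟧ = {x : ⟨x, Jo⟩ ∈ ⟦chased⟧} = {Dan, Ivy, Jo, Lee, Mae, Pat, Quinn}
⟦actor⟧ = {Cara, Gus, Ivy, Jo, Lee, Rae, Vic}
… ∩ ⟦that chased Jo⟧ = {Cara, Gus, Ivy, Jo, Lee, Rae, Vic} ∩ {Dan, Ivy, Jo, Lee, Mae, Pat, Quinn} = {Ivy, Jo, Lee}
So ⟦actor that chased Jo⟧ = {Ivy, Jo, Lee}.

{Ivy, Jo, Lee}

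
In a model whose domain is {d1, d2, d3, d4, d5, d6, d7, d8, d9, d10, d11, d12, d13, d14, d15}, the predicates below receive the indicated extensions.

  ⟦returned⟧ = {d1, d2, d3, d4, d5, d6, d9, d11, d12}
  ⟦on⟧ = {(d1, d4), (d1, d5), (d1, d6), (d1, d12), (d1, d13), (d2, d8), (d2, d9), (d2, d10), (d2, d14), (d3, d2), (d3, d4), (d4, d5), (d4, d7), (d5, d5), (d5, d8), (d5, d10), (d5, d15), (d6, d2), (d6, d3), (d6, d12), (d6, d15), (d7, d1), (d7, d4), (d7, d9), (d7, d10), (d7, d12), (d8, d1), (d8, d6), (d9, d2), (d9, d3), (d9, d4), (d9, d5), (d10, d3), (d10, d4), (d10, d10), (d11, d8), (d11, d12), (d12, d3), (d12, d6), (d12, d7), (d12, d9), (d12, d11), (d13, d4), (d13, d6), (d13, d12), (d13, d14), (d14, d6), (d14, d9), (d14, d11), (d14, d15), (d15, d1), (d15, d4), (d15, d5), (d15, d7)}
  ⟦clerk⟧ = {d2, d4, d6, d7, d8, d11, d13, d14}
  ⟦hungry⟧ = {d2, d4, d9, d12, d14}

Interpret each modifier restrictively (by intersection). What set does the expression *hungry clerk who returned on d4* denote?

∅

⟦who returned⟧ = ⟦returned⟧ = {d1, d2, d3, d4, d5, d6, d9, d11, d12}
⟦on d4⟧ = {x : ⟨x, d4⟩ ∈ ⟦on⟧} = {d1, d3, d7, d9, d10, d13, d15}
⟦clerk⟧ = {d2, d4, d6, d7, d8, d11, d13, d14}
… ∩ ⟦who returned⟧ = {d2, d4, d6, d7, d8, d11, d13, d14} ∩ {d1, d2, d3, d4, d5, d6, d9, d11, d12} = {d2, d4, d6, d11}
… ∩ ⟦on d4⟧ = {d2, d4, d6, d11} ∩ {d1, d3, d7, d9, d10, d13, d15} = ∅
… ∩ ⟦hungry⟧ = ∅ ∩ {d2, d4, d9, d12, d14} = ∅
So ⟦hungry clerk who returned on d4⟧ = ∅.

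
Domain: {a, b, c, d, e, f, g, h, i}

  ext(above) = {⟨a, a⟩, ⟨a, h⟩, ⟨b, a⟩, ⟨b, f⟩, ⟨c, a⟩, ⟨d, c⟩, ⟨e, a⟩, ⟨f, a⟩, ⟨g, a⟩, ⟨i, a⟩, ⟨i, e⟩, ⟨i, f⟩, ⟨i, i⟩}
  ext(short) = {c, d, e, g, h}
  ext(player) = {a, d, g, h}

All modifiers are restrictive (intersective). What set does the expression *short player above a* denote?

{g}

⟦above a⟧ = {x : ⟨x, a⟩ ∈ ⟦above⟧} = {a, b, c, e, f, g, i}
⟦player⟧ = {a, d, g, h}
… ∩ ⟦above a⟧ = {a, d, g, h} ∩ {a, b, c, e, f, g, i} = {a, g}
… ∩ ⟦short⟧ = {a, g} ∩ {c, d, e, g, h} = {g}
So ⟦short player above a⟧ = {g}.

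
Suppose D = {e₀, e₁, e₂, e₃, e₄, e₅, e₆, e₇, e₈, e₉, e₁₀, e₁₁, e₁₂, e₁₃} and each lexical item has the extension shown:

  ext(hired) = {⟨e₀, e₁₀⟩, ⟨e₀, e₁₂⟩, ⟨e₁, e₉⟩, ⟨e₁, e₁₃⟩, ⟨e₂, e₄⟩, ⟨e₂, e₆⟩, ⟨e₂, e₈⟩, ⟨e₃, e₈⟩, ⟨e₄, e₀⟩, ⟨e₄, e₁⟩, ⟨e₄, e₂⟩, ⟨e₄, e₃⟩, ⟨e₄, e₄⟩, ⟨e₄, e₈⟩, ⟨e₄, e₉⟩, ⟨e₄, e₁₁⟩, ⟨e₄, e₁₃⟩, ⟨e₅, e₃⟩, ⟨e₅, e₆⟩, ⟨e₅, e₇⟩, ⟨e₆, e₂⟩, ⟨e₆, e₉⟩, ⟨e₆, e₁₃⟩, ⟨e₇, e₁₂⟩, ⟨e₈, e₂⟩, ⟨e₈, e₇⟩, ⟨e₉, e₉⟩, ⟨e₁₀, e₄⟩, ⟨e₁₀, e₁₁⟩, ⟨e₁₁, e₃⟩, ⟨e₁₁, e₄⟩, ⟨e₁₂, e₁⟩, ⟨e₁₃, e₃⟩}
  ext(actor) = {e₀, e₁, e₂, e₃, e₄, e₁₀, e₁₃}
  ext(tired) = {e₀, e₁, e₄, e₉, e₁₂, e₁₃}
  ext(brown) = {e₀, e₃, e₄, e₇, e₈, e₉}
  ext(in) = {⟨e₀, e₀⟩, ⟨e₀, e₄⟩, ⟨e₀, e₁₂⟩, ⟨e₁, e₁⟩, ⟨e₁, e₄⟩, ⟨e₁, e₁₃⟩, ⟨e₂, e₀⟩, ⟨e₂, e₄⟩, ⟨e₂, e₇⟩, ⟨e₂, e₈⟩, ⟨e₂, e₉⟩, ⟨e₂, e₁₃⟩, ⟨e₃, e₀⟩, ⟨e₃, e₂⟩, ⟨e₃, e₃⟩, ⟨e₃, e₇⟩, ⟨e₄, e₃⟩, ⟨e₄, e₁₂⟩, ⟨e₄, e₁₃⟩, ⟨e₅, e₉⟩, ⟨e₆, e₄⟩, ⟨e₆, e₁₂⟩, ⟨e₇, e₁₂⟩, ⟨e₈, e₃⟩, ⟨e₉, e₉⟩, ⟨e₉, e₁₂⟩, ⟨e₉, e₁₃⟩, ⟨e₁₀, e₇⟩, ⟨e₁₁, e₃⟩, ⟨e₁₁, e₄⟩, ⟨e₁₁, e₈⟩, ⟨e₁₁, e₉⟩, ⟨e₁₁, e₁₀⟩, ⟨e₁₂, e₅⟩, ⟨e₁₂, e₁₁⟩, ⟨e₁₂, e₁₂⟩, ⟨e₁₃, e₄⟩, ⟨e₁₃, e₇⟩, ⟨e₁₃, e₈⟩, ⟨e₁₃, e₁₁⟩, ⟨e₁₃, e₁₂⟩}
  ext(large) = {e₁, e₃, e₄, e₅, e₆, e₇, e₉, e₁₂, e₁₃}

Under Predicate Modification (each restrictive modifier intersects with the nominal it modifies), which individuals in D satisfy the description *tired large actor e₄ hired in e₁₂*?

⟦e₄ hired⟧ = {x : ⟨e₄, x⟩ ∈ ⟦hired⟧} = {e₀, e₁, e₂, e₃, e₄, e₈, e₉, e₁₁, e₁₃}
⟦in e₁₂⟧ = {x : ⟨x, e₁₂⟩ ∈ ⟦in⟧} = {e₀, e₄, e₆, e₇, e₉, e₁₂, e₁₃}
⟦actor⟧ = {e₀, e₁, e₂, e₃, e₄, e₁₀, e₁₃}
… ∩ ⟦e₄ hired⟧ = {e₀, e₁, e₂, e₃, e₄, e₁₀, e₁₃} ∩ {e₀, e₁, e₂, e₃, e₄, e₈, e₉, e₁₁, e₁₃} = {e₀, e₁, e₂, e₃, e₄, e₁₃}
… ∩ ⟦in e₁₂⟧ = {e₀, e₁, e₂, e₃, e₄, e₁₃} ∩ {e₀, e₄, e₆, e₇, e₉, e₁₂, e₁₃} = {e₀, e₄, e₁₃}
… ∩ ⟦tired⟧ = {e₀, e₄, e₁₃} ∩ {e₀, e₁, e₄, e₉, e₁₂, e₁₃} = {e₀, e₄, e₁₃}
… ∩ ⟦large⟧ = {e₀, e₄, e₁₃} ∩ {e₁, e₃, e₄, e₅, e₆, e₇, e₉, e₁₂, e₁₃} = {e₄, e₁₃}
So ⟦tired large actor e₄ hired in e₁₂⟧ = {e₄, e₁₃}.

{e₄, e₁₃}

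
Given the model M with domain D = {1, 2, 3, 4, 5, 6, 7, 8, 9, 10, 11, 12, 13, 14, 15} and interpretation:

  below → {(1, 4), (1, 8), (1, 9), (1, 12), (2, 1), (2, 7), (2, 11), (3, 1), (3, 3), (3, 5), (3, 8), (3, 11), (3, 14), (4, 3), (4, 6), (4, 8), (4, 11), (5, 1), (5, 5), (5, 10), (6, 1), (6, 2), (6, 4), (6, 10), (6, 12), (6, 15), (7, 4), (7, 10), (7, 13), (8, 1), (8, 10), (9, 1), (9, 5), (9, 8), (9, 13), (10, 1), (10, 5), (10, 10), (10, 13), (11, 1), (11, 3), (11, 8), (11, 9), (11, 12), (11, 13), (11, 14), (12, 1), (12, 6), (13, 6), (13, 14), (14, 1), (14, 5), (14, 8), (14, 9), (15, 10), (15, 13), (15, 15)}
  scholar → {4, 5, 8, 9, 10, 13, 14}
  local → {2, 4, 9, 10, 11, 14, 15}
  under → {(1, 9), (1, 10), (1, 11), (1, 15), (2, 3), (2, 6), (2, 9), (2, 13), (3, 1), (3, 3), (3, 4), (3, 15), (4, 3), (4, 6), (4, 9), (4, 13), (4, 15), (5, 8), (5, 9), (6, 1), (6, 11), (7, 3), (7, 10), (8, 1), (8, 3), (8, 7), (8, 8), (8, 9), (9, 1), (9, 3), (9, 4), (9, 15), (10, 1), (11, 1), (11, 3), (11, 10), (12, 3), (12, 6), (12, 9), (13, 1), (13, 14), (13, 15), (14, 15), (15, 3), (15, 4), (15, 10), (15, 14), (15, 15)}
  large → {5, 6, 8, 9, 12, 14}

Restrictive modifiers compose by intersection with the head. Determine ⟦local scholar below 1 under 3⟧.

⟦below 1⟧ = {x : ⟨x, 1⟩ ∈ ⟦below⟧} = {2, 3, 5, 6, 8, 9, 10, 11, 12, 14}
⟦under 3⟧ = {x : ⟨x, 3⟩ ∈ ⟦under⟧} = {2, 3, 4, 7, 8, 9, 11, 12, 15}
⟦scholar⟧ = {4, 5, 8, 9, 10, 13, 14}
… ∩ ⟦below 1⟧ = {4, 5, 8, 9, 10, 13, 14} ∩ {2, 3, 5, 6, 8, 9, 10, 11, 12, 14} = {5, 8, 9, 10, 14}
… ∩ ⟦under 3⟧ = {5, 8, 9, 10, 14} ∩ {2, 3, 4, 7, 8, 9, 11, 12, 15} = {8, 9}
… ∩ ⟦local⟧ = {8, 9} ∩ {2, 4, 9, 10, 11, 14, 15} = {9}
So ⟦local scholar below 1 under 3⟧ = {9}.

{9}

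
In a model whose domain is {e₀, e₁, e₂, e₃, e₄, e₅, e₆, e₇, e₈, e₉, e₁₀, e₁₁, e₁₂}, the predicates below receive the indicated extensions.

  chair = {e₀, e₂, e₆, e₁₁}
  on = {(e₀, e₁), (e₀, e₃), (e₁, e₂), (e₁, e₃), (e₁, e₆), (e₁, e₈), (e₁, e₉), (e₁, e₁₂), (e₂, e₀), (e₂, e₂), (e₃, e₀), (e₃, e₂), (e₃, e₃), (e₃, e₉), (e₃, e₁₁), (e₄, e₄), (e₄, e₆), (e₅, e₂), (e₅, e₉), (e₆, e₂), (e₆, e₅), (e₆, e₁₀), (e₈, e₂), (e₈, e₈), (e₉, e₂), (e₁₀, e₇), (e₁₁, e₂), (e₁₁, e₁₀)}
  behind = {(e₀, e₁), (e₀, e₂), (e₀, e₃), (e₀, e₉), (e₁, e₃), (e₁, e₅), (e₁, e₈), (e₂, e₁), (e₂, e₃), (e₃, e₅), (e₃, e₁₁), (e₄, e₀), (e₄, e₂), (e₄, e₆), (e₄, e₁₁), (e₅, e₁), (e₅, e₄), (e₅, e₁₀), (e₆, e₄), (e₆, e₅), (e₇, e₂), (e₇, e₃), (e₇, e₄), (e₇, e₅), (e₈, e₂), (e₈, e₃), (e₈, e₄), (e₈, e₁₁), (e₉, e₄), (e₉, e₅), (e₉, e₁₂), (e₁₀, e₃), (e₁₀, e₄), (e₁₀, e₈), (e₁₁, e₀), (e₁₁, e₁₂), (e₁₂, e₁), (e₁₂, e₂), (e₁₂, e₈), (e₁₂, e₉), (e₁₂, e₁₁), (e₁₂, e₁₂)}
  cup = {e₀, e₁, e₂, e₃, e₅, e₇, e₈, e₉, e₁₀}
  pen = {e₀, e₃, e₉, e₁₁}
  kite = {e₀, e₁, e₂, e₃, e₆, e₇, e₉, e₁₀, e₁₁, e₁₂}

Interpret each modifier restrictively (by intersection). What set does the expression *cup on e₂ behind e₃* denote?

{e₁, e₂, e₈}

⟦on e₂⟧ = {x : ⟨x, e₂⟩ ∈ ⟦on⟧} = {e₁, e₂, e₃, e₅, e₆, e₈, e₉, e₁₁}
⟦behind e₃⟧ = {x : ⟨x, e₃⟩ ∈ ⟦behind⟧} = {e₀, e₁, e₂, e₇, e₈, e₁₀}
⟦cup⟧ = {e₀, e₁, e₂, e₃, e₅, e₇, e₈, e₉, e₁₀}
… ∩ ⟦on e₂⟧ = {e₀, e₁, e₂, e₃, e₅, e₇, e₈, e₉, e₁₀} ∩ {e₁, e₂, e₃, e₅, e₆, e₈, e₉, e₁₁} = {e₁, e₂, e₃, e₅, e₈, e₉}
… ∩ ⟦behind e₃⟧ = {e₁, e₂, e₃, e₅, e₈, e₉} ∩ {e₀, e₁, e₂, e₇, e₈, e₁₀} = {e₁, e₂, e₈}
So ⟦cup on e₂ behind e₃⟧ = {e₁, e₂, e₈}.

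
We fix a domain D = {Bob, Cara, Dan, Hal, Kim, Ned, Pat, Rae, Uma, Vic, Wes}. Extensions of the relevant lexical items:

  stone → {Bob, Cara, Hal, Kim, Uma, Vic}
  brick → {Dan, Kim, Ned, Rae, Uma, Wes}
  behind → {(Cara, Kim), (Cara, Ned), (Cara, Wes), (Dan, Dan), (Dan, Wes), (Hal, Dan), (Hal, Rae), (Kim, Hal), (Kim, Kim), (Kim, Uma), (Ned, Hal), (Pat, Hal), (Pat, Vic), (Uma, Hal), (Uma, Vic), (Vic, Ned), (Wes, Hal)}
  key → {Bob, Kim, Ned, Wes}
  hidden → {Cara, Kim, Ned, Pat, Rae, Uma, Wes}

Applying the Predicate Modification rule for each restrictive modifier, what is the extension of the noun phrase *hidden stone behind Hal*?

{Kim, Uma}

⟦behind Hal⟧ = {x : ⟨x, Hal⟩ ∈ ⟦behind⟧} = {Kim, Ned, Pat, Uma, Wes}
⟦stone⟧ = {Bob, Cara, Hal, Kim, Uma, Vic}
… ∩ ⟦behind Hal⟧ = {Bob, Cara, Hal, Kim, Uma, Vic} ∩ {Kim, Ned, Pat, Uma, Wes} = {Kim, Uma}
… ∩ ⟦hidden⟧ = {Kim, Uma} ∩ {Cara, Kim, Ned, Pat, Rae, Uma, Wes} = {Kim, Uma}
So ⟦hidden stone behind Hal⟧ = {Kim, Uma}.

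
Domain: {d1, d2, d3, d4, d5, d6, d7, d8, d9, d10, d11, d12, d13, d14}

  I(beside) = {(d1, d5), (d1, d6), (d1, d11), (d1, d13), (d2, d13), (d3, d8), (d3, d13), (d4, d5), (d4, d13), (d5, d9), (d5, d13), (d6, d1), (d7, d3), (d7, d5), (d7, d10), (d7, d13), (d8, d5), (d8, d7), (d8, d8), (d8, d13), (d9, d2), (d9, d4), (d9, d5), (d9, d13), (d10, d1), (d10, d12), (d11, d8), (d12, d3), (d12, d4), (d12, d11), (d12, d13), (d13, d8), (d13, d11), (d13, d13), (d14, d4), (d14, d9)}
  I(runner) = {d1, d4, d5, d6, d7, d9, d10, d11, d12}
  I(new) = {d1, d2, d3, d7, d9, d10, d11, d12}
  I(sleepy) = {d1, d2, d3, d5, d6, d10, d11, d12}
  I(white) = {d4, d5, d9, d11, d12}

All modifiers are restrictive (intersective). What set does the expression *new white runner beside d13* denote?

{d9, d12}

⟦beside d13⟧ = {x : ⟨x, d13⟩ ∈ ⟦beside⟧} = {d1, d2, d3, d4, d5, d7, d8, d9, d12, d13}
⟦runner⟧ = {d1, d4, d5, d6, d7, d9, d10, d11, d12}
… ∩ ⟦beside d13⟧ = {d1, d4, d5, d6, d7, d9, d10, d11, d12} ∩ {d1, d2, d3, d4, d5, d7, d8, d9, d12, d13} = {d1, d4, d5, d7, d9, d12}
… ∩ ⟦new⟧ = {d1, d4, d5, d7, d9, d12} ∩ {d1, d2, d3, d7, d9, d10, d11, d12} = {d1, d7, d9, d12}
… ∩ ⟦white⟧ = {d1, d7, d9, d12} ∩ {d4, d5, d9, d11, d12} = {d9, d12}
So ⟦new white runner beside d13⟧ = {d9, d12}.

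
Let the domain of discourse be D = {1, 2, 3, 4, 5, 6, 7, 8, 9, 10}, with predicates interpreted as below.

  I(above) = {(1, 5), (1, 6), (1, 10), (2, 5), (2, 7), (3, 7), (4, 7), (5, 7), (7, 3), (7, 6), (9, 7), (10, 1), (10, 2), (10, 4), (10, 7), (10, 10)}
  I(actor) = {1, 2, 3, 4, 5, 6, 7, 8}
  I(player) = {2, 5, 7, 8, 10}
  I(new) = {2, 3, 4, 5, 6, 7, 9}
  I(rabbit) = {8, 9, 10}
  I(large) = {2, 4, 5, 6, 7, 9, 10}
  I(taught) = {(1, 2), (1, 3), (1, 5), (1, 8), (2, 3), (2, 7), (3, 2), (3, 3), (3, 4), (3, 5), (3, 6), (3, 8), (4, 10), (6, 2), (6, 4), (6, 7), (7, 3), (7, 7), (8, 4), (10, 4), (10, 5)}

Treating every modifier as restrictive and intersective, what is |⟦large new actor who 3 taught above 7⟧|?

3

⟦who 3 taught⟧ = {x : ⟨3, x⟩ ∈ ⟦taught⟧} = {2, 3, 4, 5, 6, 8}
⟦above 7⟧ = {x : ⟨x, 7⟩ ∈ ⟦above⟧} = {2, 3, 4, 5, 9, 10}
⟦actor⟧ = {1, 2, 3, 4, 5, 6, 7, 8}
… ∩ ⟦who 3 taught⟧ = {1, 2, 3, 4, 5, 6, 7, 8} ∩ {2, 3, 4, 5, 6, 8} = {2, 3, 4, 5, 6, 8}
… ∩ ⟦above 7⟧ = {2, 3, 4, 5, 6, 8} ∩ {2, 3, 4, 5, 9, 10} = {2, 3, 4, 5}
… ∩ ⟦large⟧ = {2, 3, 4, 5} ∩ {2, 4, 5, 6, 7, 9, 10} = {2, 4, 5}
… ∩ ⟦new⟧ = {2, 4, 5} ∩ {2, 3, 4, 5, 6, 7, 9} = {2, 4, 5}
⟦large new actor who 3 taught above 7⟧ = {2, 4, 5}, so the cardinality is 3.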